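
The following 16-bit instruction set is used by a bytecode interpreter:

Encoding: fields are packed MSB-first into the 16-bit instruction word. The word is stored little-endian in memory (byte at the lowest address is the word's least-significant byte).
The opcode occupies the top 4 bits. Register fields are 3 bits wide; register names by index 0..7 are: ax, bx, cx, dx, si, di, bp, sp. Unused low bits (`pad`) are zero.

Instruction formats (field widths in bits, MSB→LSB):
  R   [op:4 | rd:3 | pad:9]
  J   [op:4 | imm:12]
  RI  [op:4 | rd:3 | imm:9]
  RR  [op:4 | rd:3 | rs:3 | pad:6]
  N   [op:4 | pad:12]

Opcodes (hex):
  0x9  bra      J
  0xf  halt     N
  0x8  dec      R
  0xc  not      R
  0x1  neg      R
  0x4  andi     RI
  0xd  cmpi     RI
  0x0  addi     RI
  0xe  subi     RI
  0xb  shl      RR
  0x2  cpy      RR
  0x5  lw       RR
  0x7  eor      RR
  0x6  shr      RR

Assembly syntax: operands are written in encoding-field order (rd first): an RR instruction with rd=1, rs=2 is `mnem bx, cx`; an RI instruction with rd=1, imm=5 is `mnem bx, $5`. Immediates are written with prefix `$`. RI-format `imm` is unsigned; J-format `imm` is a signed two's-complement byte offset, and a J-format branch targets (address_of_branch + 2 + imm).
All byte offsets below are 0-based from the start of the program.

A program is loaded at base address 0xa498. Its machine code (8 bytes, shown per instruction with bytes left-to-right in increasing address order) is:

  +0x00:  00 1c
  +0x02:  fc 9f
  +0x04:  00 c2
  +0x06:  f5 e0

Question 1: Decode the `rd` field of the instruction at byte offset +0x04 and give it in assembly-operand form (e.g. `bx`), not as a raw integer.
off 0x04: read 00 c2 as little → 0xc200
  opcode bits[15:12]=0xc: not/R
  rd: (w>>9)&0x7=0x1 → bx

bx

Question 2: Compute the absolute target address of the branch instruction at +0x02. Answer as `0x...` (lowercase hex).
off 0x02: read fc 9f as little → 0x9ffc
  opcode bits[15:12]=0x9: bra/J
  imm: (w>>0)&0xfff=0xffc (s12→-4) → $-4
  target = base 0xa498 + off 0x02 + 2 + imm -4 = 0xa498

0xa498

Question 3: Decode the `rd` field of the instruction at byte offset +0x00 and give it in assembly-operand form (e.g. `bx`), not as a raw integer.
bp

@+00  little-endian(00 1c) = 0x1c00
  op=0x1c00>>12=0x1 ⇒ neg (R)
  [11:9] rd=6 = bp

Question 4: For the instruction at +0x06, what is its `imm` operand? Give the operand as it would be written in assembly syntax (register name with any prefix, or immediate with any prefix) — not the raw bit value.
$245

off 0x06: read f5 e0 as little → 0xe0f5
  top 4b → 0xe → subi [RI]
  rd: (w>>9)&0x7=0x0 → ax
  imm: (w>>0)&0x1ff=0xf5 → $245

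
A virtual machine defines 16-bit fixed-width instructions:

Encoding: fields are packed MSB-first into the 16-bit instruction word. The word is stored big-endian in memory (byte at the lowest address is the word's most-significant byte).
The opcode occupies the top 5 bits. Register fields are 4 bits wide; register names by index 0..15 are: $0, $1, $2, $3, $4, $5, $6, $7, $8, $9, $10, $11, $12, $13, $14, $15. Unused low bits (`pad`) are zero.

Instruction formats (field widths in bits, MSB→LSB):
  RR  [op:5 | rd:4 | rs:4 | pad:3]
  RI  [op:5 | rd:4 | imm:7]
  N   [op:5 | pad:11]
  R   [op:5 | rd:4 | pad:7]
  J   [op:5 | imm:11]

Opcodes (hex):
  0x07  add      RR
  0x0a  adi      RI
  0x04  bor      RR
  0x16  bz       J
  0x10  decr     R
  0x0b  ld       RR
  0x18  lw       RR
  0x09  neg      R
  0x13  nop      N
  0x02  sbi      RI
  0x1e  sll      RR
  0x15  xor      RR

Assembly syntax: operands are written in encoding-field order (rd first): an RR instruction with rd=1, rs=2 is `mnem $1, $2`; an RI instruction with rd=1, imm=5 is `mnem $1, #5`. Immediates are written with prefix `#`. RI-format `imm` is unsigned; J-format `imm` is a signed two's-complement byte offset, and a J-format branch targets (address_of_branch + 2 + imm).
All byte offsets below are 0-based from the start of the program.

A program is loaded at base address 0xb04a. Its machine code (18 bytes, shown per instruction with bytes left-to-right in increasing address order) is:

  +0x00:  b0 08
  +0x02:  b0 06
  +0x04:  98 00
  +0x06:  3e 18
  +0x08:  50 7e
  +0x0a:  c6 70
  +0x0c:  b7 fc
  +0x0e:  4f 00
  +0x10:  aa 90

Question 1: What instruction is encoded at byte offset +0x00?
+0x00: b0 08 ⇒ word 0xb008 (big)
  op=0xb008>>11=0x16 ⇒ bz (J)
  [10:0] imm=8 = #8

bz #8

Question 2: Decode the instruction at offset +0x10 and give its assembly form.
off 0x10: read aa 90 as big → 0xaa90
  top 5b → 0x15 → xor [RR]
  rd: (w>>7)&0xf=0x5 → $5
  rs: (w>>3)&0xf=0x2 → $2

xor $5, $2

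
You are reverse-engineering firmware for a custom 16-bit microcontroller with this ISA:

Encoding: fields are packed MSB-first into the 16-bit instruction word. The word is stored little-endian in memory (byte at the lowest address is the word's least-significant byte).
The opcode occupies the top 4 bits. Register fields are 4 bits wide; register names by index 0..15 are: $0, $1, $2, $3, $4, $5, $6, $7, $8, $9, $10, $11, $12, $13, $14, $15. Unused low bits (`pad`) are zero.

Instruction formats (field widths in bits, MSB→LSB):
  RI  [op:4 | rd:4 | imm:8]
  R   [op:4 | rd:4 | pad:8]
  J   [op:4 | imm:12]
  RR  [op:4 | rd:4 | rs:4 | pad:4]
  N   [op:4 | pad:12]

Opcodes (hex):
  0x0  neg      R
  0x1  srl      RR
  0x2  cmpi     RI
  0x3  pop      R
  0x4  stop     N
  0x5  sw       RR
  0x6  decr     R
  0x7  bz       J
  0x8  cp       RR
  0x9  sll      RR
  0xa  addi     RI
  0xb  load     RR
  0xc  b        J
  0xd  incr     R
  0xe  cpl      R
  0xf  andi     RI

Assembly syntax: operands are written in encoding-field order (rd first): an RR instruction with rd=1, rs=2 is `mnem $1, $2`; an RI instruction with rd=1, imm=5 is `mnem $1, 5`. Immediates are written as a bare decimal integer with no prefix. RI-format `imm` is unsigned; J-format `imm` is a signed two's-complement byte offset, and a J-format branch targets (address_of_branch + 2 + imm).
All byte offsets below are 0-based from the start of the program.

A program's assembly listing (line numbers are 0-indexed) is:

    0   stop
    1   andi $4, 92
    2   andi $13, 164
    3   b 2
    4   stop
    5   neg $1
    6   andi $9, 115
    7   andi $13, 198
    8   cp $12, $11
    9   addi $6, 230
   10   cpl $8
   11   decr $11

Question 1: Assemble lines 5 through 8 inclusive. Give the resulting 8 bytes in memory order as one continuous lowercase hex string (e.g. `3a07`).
000173f9c6fdb08c

line 5 (neg): pack op=0x0:4|rd=1:4|pad=0:8 = 0x0100; little→ 00 01
line 6 (andi): pack op=0xf:4|rd=9:4|imm=115:8 = 0xf973; little→ 73 f9
line 7 (andi): pack op=0xf:4|rd=13:4|imm=198:8 = 0xfdc6; little→ c6 fd
line 8 (cp): pack op=0x8:4|rd=12:4|rs=11:4|pad=0:4 = 0x8cb0; little→ b0 8c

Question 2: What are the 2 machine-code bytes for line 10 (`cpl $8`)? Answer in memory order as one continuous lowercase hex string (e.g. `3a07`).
00e8

line 10 (cpl): pack op=0xe:4|rd=8:4|pad=0:8 = 0xe800; little→ 00 e8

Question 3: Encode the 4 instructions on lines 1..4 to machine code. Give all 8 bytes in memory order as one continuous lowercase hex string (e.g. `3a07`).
line 1 (andi): pack op=0xf:4|rd=4:4|imm=92:8 = 0xf45c; little→ 5c f4
line 2 (andi): pack op=0xf:4|rd=13:4|imm=164:8 = 0xfda4; little→ a4 fd
line 3 (b): pack op=0xc:4|imm=2:12 = 0xc002; little→ 02 c0
line 4 (stop): pack op=0x4:4|pad=0:12 = 0x4000; little→ 00 40

5cf4a4fd02c00040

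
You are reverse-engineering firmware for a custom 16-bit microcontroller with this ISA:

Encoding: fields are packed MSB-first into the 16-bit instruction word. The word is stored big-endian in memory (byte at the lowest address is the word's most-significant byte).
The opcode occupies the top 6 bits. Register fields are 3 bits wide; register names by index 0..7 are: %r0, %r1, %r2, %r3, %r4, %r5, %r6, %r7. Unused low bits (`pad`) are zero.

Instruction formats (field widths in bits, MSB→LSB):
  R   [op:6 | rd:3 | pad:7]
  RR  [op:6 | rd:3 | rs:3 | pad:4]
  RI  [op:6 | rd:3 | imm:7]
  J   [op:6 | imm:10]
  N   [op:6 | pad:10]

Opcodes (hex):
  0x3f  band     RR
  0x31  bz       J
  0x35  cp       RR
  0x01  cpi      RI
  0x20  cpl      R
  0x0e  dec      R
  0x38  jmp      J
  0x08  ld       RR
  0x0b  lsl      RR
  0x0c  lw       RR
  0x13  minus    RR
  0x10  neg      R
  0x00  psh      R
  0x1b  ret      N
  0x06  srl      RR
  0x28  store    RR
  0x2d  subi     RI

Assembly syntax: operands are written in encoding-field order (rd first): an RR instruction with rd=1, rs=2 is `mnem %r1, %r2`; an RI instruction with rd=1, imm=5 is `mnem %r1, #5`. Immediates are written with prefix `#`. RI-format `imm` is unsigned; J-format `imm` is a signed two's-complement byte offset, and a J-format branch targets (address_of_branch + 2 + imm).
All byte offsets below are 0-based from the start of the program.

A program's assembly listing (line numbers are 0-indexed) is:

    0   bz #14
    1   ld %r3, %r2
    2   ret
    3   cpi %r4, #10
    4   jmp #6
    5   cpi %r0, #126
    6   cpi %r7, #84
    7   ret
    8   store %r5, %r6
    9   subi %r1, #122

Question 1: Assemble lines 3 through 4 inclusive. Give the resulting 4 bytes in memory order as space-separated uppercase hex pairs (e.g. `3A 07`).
06 0A E0 06

3. cpi fields op=0x1:6|rd=4:3|imm=10:7 → word 060ah → 06 0a
4. jmp fields op=0x38:6|imm=6:10 → word e006h → e0 06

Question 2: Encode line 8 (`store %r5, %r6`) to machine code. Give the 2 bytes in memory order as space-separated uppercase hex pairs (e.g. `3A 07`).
A2 E0

L8: store op=0x28:6|rd=5:3|rs=6:3|pad=0:4 ⇒ 0xa2e0 ⇒ big a2 e0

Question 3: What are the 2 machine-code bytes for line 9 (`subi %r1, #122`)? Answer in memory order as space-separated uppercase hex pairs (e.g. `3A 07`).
line 9 (subi): pack op=0x2d:6|rd=1:3|imm=122:7 = 0xb4fa; big→ b4 fa

B4 FA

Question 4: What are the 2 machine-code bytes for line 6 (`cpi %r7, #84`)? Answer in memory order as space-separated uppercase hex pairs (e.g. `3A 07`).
6. cpi fields op=0x1:6|rd=7:3|imm=84:7 → word 07d4h → 07 d4

07 D4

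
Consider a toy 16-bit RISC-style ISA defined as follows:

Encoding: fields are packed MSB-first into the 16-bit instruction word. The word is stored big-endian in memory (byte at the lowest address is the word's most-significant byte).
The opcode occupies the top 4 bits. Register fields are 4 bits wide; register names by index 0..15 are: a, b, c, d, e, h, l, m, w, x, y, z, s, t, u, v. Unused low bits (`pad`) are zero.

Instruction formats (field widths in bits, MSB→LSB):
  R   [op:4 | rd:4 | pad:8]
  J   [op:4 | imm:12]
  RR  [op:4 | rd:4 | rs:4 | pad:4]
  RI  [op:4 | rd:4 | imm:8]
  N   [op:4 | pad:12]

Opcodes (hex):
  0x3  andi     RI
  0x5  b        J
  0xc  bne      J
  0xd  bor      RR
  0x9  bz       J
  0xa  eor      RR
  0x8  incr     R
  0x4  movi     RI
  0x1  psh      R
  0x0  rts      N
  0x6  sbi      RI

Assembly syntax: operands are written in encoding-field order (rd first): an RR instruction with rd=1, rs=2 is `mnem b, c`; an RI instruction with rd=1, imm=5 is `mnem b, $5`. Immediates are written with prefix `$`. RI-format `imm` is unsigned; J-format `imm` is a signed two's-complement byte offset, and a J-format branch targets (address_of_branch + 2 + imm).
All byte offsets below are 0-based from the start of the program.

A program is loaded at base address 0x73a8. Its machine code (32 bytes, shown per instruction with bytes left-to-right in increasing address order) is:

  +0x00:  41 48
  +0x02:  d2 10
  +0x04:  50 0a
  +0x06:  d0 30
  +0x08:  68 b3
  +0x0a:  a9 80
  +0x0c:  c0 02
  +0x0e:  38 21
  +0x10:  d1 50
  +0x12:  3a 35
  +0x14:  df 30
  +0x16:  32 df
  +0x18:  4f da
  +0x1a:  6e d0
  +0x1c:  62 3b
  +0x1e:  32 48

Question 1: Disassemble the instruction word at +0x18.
@+18  big-endian(4f da) = 0x4fda
  top 4b → 0x4 → movi [RI]
  rd: (w>>8)&0xf=0xf → v
  imm: (w>>0)&0xff=0xda → $218

movi v, $218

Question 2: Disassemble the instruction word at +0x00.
[00] 41 48 → 0x4148
  top 4b → 0x4 → movi [RI]
  rd@[11:8]=0x1 ⇒ b
  imm@[7:0]=0x48 ⇒ $72

movi b, $72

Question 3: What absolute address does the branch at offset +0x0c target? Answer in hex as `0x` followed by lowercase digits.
[0c] c0 02 → 0xc002
  top 4b → 0xc → bne [J]
  imm: (w>>0)&0xfff=0x2 → $2
  target = base 0x73a8 + off 0x0c + 2 + imm 2 = 0x73b8

0x73b8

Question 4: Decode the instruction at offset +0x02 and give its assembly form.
@+02  big-endian(d2 10) = 0xd210
  opcode bits[15:12]=0xd: bor/RR
  rd: (w>>8)&0xf=0x2 → c
  rs: (w>>4)&0xf=0x1 → b

bor c, b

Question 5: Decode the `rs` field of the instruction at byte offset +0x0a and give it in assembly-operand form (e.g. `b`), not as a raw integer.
w

off 0x0a: read a9 80 as big → 0xa980
  opcode bits[15:12]=0xa: eor/RR
  [11:8] rd=9 = x
  [7:4] rs=8 = w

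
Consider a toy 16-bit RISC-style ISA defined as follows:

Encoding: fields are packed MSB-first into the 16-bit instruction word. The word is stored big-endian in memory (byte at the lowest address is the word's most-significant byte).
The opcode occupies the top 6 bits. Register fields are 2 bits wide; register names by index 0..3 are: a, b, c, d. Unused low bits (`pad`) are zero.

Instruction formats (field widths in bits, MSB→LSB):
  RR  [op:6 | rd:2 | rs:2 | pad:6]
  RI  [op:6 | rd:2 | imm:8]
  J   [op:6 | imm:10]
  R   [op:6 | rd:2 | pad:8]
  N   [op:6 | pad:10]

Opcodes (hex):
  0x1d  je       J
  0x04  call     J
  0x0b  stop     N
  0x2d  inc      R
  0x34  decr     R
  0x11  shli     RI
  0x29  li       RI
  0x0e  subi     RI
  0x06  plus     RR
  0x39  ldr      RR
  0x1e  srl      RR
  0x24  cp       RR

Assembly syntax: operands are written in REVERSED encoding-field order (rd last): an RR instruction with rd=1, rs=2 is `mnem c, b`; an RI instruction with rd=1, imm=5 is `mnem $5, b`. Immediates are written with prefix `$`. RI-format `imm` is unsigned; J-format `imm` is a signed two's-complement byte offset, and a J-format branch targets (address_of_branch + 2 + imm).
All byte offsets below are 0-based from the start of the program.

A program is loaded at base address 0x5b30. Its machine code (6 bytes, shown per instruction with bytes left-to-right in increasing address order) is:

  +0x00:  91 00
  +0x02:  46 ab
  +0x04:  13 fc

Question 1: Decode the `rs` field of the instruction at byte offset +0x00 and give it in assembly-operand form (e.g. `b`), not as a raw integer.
@+00  big-endian(91 00) = 0x9100
  opcode bits[15:10]=0x24: cp/RR
  rd: (w>>8)&0x3=0x1 → b
  rs: (w>>6)&0x3=0x0 → a

a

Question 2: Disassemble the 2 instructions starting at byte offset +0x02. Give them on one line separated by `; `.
shli $171, c; call $-4

off 0x02: read 46 ab as big → 0x46ab
  opcode bits[15:10]=0x11: shli/RI
  rd@[9:8]=0x2 ⇒ c
  imm@[7:0]=0xab ⇒ $171
off 0x04: read 13 fc as big → 0x13fc
  opcode bits[15:10]=0x4: call/J
  imm@[9:0]=0x3fc (s10→-4) ⇒ $-4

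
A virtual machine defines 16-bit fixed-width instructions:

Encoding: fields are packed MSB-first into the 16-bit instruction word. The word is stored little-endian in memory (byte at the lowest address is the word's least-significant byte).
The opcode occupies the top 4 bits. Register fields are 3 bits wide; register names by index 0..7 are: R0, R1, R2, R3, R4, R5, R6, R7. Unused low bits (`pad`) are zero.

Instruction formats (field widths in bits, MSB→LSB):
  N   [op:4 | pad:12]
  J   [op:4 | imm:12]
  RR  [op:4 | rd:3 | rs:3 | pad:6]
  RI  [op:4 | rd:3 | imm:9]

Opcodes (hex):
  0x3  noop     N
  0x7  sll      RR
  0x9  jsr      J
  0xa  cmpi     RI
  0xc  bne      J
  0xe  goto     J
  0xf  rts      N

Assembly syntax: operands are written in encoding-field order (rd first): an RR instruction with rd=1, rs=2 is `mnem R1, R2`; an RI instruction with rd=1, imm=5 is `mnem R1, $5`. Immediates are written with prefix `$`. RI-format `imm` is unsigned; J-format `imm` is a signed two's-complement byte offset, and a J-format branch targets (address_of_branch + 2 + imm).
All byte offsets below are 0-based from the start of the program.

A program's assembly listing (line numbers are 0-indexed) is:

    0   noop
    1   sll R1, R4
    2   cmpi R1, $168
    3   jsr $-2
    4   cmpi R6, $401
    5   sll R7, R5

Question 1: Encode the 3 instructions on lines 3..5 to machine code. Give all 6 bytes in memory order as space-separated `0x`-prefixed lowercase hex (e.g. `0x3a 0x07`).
0xfe 0x9f 0x91 0xad 0x40 0x7f

line 3 (jsr): pack op=0x9:4|imm=-2:12 = 0x9ffe; little→ fe 9f
line 4 (cmpi): pack op=0xa:4|rd=6:3|imm=401:9 = 0xad91; little→ 91 ad
line 5 (sll): pack op=0x7:4|rd=7:3|rs=5:3|pad=0:6 = 0x7f40; little→ 40 7f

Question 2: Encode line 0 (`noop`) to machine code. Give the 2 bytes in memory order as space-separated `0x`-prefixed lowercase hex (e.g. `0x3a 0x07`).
line 0 (noop): pack op=0x3:4|pad=0:12 = 0x3000; little→ 00 30

0x00 0x30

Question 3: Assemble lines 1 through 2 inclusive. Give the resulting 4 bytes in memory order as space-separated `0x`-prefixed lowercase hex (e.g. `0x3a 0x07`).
0x00 0x73 0xa8 0xa2

L1: sll op=0x7:4|rd=1:3|rs=4:3|pad=0:6 ⇒ 0x7300 ⇒ little 00 73
L2: cmpi op=0xa:4|rd=1:3|imm=168:9 ⇒ 0xa2a8 ⇒ little a8 a2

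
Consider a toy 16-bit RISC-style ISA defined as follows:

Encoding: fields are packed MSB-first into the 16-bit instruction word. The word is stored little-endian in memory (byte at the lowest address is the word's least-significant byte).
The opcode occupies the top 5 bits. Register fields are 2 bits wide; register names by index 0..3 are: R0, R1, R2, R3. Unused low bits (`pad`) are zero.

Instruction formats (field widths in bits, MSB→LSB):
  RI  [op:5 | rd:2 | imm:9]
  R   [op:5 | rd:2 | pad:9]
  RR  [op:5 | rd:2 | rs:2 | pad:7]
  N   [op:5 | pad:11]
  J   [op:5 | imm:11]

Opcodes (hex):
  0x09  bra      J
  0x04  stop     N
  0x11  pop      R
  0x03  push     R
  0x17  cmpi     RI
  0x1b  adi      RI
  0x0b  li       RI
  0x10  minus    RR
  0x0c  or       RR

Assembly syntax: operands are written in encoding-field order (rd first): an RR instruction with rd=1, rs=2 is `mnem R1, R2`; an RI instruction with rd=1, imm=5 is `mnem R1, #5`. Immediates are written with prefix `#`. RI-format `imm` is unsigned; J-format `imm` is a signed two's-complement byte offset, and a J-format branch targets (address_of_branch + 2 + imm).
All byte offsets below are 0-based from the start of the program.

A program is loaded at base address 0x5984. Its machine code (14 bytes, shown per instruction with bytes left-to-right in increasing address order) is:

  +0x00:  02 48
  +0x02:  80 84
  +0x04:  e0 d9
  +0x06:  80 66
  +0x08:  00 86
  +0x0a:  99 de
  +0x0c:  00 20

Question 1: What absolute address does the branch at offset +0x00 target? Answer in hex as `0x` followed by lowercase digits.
0x5988

+0x00: 02 48 ⇒ word 0x4802 (little)
  top 5b → 0x9 → bra [J]
  imm@[10:0]=0x2 ⇒ #2
  target = base 0x5984 + off 0x00 + 2 + imm 2 = 0x5988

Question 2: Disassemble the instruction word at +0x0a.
off 0x0a: read 99 de as little → 0xde99
  op=0xde99>>11=0x1b ⇒ adi (RI)
  rd@[10:9]=0x3 ⇒ R3
  imm@[8:0]=0x99 ⇒ #153

adi R3, #153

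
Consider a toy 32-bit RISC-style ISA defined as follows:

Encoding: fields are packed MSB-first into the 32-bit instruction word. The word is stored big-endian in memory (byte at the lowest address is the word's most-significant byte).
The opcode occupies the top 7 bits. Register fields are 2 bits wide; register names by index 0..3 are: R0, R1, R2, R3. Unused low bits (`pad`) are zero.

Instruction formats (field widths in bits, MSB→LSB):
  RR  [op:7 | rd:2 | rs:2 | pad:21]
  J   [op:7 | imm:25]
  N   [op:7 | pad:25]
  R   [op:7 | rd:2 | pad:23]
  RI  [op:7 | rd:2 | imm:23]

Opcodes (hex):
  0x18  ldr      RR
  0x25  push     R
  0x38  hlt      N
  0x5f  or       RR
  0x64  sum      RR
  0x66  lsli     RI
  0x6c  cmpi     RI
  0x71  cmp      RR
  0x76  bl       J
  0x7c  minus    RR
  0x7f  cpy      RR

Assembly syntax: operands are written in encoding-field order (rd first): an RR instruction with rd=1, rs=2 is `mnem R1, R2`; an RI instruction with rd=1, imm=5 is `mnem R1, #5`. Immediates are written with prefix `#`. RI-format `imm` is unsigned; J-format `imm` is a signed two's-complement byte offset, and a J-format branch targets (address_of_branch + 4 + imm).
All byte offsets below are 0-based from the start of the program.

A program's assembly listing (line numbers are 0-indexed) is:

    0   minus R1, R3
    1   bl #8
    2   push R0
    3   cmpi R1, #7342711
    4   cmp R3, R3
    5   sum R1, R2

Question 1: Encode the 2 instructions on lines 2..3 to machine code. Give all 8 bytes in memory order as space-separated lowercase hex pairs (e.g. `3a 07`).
line 2 (push): pack op=0x25:7|rd=0:2|pad=0:23 = 0x4a000000; big→ 4a 00 00 00
line 3 (cmpi): pack op=0x6c:7|rd=1:2|imm=7342711:23 = 0xd8f00a77; big→ d8 f0 0a 77

4a 00 00 00 d8 f0 0a 77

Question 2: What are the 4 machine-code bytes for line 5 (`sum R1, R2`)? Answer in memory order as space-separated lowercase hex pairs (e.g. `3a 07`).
L5: sum op=0x64:7|rd=1:2|rs=2:2|pad=0:21 ⇒ 0xc8c00000 ⇒ big c8 c0 00 00

c8 c0 00 00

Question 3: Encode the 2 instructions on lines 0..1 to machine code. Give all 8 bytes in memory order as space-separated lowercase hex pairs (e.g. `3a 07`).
f8 e0 00 00 ec 00 00 08

L0: minus op=0x7c:7|rd=1:2|rs=3:2|pad=0:21 ⇒ 0xf8e00000 ⇒ big f8 e0 00 00
L1: bl op=0x76:7|imm=8:25 ⇒ 0xec000008 ⇒ big ec 00 00 08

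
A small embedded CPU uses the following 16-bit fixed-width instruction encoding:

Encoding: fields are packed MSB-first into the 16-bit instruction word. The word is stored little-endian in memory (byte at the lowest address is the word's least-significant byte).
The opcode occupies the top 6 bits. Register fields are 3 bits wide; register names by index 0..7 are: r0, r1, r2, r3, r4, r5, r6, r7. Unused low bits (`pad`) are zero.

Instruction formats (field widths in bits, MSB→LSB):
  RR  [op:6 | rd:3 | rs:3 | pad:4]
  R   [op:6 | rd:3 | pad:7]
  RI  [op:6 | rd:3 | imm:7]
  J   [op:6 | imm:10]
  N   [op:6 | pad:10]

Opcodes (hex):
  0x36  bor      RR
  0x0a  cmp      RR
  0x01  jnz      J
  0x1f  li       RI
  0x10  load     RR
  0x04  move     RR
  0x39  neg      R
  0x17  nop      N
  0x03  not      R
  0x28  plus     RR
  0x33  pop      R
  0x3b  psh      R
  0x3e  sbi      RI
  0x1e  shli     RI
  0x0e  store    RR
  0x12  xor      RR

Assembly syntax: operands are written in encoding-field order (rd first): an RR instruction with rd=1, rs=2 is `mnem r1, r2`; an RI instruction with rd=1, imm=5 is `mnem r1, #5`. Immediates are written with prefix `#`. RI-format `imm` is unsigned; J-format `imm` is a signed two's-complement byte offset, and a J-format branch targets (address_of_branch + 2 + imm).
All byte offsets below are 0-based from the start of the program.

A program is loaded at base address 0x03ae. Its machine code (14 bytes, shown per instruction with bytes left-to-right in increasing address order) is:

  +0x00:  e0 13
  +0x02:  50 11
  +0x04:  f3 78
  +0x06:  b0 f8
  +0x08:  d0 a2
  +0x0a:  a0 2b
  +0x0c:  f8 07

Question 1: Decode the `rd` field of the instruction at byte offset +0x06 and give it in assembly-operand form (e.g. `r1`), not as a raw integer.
+0x06: b0 f8 ⇒ word 0xf8b0 (little)
  opcode bits[15:10]=0x3e: sbi/RI
  rd: (w>>7)&0x7=0x1 → r1
  imm: (w>>0)&0x7f=0x30 → #48

r1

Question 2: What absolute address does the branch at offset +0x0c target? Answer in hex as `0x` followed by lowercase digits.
[0c] f8 07 → 0x07f8
  opcode bits[15:10]=0x1: jnz/J
  [9:0] imm=1016 (s10→-8) = #-8
  target = base 0x03ae + off 0x0c + 2 + imm -8 = 0x03b4

0x03b4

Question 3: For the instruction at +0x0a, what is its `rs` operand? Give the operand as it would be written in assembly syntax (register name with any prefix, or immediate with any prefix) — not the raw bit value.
r2

[0a] a0 2b → 0x2ba0
  opcode bits[15:10]=0xa: cmp/RR
  [9:7] rd=7 = r7
  [6:4] rs=2 = r2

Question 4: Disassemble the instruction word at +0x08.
[08] d0 a2 → 0xa2d0
  opcode bits[15:10]=0x28: plus/RR
  rd@[9:7]=0x5 ⇒ r5
  rs@[6:4]=0x5 ⇒ r5

plus r5, r5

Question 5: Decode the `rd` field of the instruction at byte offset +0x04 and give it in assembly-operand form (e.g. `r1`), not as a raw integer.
r1

[04] f3 78 → 0x78f3
  opcode bits[15:10]=0x1e: shli/RI
  [9:7] rd=1 = r1
  [6:0] imm=115 = #115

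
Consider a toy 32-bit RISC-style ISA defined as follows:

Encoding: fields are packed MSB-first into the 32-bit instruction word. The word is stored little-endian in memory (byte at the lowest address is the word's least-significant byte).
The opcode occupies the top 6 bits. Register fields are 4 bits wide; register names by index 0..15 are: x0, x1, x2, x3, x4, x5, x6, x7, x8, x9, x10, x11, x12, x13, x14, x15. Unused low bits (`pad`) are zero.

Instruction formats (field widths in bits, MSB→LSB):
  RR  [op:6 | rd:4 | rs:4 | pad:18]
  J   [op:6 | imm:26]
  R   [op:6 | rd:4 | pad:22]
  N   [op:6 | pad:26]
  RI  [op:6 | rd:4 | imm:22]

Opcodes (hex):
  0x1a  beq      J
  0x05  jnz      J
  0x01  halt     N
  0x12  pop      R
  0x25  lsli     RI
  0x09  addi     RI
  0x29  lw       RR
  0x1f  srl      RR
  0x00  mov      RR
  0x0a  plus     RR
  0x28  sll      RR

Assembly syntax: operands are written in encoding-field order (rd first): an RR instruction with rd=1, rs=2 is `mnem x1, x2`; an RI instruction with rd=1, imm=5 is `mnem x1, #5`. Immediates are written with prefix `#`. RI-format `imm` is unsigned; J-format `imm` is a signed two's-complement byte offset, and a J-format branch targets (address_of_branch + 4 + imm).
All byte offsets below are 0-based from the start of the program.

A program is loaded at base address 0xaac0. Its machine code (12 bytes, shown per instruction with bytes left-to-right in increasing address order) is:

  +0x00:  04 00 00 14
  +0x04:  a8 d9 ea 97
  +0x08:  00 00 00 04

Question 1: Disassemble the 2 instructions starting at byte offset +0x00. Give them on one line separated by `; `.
jnz #4; lsli x15, #2808232

+0x00: 04 00 00 14 ⇒ word 0x14000004 (little)
  op=0x14000004>>26=0x5 ⇒ jnz (J)
  [25:0] imm=4 = #4
+0x04: a8 d9 ea 97 ⇒ word 0x97ead9a8 (little)
  op=0x97ead9a8>>26=0x25 ⇒ lsli (RI)
  [25:22] rd=15 = x15
  [21:0] imm=2808232 = #2808232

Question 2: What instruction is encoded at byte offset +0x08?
off 0x08: read 00 00 00 04 as little → 0x04000000
  op=0x04000000>>26=0x1 ⇒ halt (N)

halt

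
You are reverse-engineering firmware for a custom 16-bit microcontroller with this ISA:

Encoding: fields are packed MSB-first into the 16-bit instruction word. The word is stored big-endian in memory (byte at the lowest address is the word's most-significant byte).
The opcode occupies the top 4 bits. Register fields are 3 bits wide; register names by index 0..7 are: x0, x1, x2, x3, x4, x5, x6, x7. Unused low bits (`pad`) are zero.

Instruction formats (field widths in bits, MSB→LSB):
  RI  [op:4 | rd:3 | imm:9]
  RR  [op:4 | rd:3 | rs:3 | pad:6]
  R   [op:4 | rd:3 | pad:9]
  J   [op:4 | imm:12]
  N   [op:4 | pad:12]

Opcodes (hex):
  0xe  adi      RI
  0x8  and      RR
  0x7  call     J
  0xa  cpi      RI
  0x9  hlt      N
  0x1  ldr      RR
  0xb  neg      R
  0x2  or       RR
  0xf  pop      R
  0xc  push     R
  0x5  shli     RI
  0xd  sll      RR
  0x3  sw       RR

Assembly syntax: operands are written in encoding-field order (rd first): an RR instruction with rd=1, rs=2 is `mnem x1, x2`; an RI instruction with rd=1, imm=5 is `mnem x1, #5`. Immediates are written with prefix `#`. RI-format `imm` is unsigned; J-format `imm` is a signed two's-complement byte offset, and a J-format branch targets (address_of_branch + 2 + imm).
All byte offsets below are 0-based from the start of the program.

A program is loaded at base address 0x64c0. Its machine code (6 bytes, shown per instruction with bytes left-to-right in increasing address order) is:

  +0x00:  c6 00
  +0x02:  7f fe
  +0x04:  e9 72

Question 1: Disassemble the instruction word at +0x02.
+0x02: 7f fe ⇒ word 0x7ffe (big)
  op=0x7ffe>>12=0x7 ⇒ call (J)
  imm@[11:0]=0xffe (s12→-2) ⇒ #-2

call #-2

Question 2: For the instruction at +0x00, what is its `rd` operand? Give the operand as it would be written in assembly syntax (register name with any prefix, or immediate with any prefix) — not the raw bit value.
x3

[00] c6 00 → 0xc600
  op=0xc600>>12=0xc ⇒ push (R)
  rd@[11:9]=0x3 ⇒ x3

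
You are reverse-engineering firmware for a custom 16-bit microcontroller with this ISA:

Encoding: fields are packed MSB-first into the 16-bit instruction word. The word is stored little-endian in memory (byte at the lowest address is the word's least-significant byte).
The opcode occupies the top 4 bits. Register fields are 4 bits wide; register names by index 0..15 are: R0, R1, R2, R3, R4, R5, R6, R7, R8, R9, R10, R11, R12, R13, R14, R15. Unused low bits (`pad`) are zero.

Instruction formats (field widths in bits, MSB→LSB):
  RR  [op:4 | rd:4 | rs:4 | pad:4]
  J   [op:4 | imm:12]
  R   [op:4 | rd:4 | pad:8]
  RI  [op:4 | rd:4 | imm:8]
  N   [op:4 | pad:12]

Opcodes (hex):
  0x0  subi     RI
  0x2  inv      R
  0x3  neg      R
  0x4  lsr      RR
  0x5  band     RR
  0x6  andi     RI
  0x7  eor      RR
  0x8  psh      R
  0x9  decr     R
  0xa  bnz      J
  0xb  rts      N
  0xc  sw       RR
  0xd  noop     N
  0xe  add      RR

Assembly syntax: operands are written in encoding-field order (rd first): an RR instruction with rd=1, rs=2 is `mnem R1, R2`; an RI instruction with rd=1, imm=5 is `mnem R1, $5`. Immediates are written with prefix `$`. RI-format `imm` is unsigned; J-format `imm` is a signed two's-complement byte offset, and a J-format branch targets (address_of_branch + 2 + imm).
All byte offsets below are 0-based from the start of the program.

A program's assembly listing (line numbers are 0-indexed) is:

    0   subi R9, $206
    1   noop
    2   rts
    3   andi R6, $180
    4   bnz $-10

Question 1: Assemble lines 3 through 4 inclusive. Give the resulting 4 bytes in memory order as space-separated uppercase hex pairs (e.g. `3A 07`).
B4 66 F6 AF

L3: andi op=0x6:4|rd=6:4|imm=180:8 ⇒ 0x66b4 ⇒ little b4 66
L4: bnz op=0xa:4|imm=-10:12 ⇒ 0xaff6 ⇒ little f6 af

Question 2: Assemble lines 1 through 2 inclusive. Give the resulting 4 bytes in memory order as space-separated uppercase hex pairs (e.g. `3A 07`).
00 D0 00 B0

line 1 (noop): pack op=0xd:4|pad=0:12 = 0xd000; little→ 00 d0
line 2 (rts): pack op=0xb:4|pad=0:12 = 0xb000; little→ 00 b0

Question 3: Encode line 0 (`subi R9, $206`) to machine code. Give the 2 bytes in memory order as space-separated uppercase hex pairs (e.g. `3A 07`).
CE 09

line 0 (subi): pack op=0x0:4|rd=9:4|imm=206:8 = 0x09ce; little→ ce 09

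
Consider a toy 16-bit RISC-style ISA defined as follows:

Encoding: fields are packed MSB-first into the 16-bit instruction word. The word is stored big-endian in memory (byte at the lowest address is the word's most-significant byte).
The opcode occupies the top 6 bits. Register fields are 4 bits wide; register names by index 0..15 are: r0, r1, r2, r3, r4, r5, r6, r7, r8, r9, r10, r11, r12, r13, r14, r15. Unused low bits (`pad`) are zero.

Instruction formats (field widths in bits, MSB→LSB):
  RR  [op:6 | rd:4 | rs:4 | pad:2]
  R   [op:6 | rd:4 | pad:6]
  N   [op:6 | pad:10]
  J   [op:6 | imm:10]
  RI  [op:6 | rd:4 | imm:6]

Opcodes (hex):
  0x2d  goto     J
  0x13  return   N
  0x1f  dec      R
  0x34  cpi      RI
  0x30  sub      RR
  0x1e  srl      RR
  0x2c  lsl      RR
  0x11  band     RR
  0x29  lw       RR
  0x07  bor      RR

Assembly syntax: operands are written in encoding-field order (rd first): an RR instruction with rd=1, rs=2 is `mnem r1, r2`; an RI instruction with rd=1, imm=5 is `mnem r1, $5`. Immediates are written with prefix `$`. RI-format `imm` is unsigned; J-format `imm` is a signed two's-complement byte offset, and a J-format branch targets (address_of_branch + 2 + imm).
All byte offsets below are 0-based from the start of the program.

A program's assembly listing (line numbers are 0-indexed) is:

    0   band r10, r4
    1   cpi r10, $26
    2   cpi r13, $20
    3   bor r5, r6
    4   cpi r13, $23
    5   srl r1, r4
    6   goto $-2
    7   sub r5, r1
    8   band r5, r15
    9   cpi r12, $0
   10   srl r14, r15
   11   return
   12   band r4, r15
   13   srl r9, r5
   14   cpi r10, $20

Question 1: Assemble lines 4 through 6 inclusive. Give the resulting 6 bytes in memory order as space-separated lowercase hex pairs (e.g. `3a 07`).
line 4 (cpi): pack op=0x34:6|rd=13:4|imm=23:6 = 0xd357; big→ d3 57
line 5 (srl): pack op=0x1e:6|rd=1:4|rs=4:4|pad=0:2 = 0x7850; big→ 78 50
line 6 (goto): pack op=0x2d:6|imm=-2:10 = 0xb7fe; big→ b7 fe

d3 57 78 50 b7 fe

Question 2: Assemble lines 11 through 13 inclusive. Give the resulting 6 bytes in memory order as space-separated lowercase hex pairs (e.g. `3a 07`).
L11: return op=0x13:6|pad=0:10 ⇒ 0x4c00 ⇒ big 4c 00
L12: band op=0x11:6|rd=4:4|rs=15:4|pad=0:2 ⇒ 0x453c ⇒ big 45 3c
L13: srl op=0x1e:6|rd=9:4|rs=5:4|pad=0:2 ⇒ 0x7a54 ⇒ big 7a 54

4c 00 45 3c 7a 54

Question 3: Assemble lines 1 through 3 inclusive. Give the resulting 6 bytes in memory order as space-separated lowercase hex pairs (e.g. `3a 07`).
d2 9a d3 54 1d 58

L1: cpi op=0x34:6|rd=10:4|imm=26:6 ⇒ 0xd29a ⇒ big d2 9a
L2: cpi op=0x34:6|rd=13:4|imm=20:6 ⇒ 0xd354 ⇒ big d3 54
L3: bor op=0x7:6|rd=5:4|rs=6:4|pad=0:2 ⇒ 0x1d58 ⇒ big 1d 58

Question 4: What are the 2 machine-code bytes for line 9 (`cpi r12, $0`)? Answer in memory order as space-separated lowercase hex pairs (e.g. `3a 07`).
line 9 (cpi): pack op=0x34:6|rd=12:4|imm=0:6 = 0xd300; big→ d3 00

d3 00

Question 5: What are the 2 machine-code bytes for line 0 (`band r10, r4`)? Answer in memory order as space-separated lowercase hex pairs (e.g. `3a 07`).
line 0 (band): pack op=0x11:6|rd=10:4|rs=4:4|pad=0:2 = 0x4690; big→ 46 90

46 90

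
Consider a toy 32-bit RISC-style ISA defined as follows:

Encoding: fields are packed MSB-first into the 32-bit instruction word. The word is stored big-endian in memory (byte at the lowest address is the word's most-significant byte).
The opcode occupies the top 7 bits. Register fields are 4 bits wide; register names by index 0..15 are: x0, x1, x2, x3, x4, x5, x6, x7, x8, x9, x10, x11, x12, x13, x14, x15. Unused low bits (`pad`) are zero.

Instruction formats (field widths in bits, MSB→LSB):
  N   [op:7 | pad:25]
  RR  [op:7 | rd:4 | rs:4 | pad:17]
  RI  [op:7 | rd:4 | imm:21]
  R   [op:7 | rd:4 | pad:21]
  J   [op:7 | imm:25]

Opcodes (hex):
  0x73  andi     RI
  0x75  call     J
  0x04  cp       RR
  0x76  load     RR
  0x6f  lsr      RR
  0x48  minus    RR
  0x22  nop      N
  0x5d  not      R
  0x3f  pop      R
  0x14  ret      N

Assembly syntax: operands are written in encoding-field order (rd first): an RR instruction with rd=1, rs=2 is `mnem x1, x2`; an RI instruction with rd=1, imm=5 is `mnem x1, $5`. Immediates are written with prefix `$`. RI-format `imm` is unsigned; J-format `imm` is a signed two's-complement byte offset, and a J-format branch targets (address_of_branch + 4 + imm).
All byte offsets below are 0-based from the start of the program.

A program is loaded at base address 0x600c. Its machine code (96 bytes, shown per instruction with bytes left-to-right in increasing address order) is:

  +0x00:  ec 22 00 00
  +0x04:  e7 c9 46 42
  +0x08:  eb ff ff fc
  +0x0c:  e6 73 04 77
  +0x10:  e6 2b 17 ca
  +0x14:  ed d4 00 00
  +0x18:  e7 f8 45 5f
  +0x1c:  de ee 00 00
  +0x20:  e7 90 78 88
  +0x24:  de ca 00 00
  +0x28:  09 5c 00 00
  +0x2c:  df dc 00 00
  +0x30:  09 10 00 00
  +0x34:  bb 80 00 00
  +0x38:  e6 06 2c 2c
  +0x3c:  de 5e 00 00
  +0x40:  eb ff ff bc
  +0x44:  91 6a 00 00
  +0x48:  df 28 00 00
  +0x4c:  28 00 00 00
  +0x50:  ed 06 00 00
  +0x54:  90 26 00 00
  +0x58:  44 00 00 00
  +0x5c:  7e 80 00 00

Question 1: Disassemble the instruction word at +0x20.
andi x12, $1079432

off 0x20: read e7 90 78 88 as big → 0xe7907888
  top 7b → 0x73 → andi [RI]
  rd: (w>>21)&0xf=0xc → x12
  imm: (w>>0)&0x1fffff=0x107888 → $1079432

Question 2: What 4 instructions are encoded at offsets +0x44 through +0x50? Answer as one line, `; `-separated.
minus x11, x5; lsr x9, x4; ret; load x8, x3

[44] 91 6a 00 00 → 0x916a0000
  opcode bits[31:25]=0x48: minus/RR
  rd@[24:21]=0xb ⇒ x11
  rs@[20:17]=0x5 ⇒ x5
[48] df 28 00 00 → 0xdf280000
  opcode bits[31:25]=0x6f: lsr/RR
  rd@[24:21]=0x9 ⇒ x9
  rs@[20:17]=0x4 ⇒ x4
[4c] 28 00 00 00 → 0x28000000
  opcode bits[31:25]=0x14: ret/N
[50] ed 06 00 00 → 0xed060000
  opcode bits[31:25]=0x76: load/RR
  rd@[24:21]=0x8 ⇒ x8
  rs@[20:17]=0x3 ⇒ x3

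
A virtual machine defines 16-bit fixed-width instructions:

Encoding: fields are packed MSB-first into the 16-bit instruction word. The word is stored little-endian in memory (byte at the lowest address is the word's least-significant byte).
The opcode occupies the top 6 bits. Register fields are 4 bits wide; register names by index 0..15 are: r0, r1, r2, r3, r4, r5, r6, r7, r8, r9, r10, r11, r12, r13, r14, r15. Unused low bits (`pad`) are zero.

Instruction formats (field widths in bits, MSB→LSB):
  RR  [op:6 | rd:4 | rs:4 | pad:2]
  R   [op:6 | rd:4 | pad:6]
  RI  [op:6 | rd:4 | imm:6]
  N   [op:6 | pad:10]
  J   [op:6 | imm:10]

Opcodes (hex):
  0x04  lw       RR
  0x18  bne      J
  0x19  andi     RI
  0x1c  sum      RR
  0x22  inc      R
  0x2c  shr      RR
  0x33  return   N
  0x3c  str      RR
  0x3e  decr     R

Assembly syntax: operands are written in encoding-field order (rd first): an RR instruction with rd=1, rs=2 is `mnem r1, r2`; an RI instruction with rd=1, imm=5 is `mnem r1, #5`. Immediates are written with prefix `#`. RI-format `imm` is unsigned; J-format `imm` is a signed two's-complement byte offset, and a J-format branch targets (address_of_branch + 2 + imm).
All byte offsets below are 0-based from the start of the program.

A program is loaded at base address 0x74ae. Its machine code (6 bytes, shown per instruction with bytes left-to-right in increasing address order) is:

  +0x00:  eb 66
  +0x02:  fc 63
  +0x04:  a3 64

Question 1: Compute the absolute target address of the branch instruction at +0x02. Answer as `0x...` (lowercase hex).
0x74ae

@+02  little-endian(fc 63) = 0x63fc
  opcode bits[15:10]=0x18: bne/J
  [9:0] imm=1020 (s10→-4) = #-4
  target = base 0x74ae + off 0x02 + 2 + imm -4 = 0x74ae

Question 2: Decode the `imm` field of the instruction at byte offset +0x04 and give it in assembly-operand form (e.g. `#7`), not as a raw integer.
#35

[04] a3 64 → 0x64a3
  opcode bits[15:10]=0x19: andi/RI
  rd@[9:6]=0x2 ⇒ r2
  imm@[5:0]=0x23 ⇒ #35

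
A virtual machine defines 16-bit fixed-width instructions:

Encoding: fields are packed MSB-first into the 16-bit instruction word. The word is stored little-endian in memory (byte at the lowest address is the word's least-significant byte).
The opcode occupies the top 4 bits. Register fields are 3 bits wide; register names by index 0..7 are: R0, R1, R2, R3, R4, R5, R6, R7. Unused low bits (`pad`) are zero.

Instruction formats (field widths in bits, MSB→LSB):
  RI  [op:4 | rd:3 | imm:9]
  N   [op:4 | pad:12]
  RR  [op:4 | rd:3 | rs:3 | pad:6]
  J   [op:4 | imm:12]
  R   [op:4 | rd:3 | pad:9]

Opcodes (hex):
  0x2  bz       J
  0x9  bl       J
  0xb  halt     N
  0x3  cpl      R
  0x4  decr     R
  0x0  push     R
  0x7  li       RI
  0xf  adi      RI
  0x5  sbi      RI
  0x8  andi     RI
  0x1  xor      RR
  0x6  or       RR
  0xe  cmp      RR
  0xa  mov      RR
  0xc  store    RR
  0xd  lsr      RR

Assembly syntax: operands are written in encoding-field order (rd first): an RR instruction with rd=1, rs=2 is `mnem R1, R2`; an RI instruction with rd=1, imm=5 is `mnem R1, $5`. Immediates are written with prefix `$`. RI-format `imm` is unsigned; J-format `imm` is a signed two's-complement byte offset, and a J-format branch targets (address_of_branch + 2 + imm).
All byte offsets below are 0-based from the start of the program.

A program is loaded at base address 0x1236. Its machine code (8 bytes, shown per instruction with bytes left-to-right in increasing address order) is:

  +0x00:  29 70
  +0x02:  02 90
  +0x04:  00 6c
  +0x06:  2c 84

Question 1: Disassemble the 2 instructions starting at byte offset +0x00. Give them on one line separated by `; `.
+0x00: 29 70 ⇒ word 0x7029 (little)
  top 4b → 0x7 → li [RI]
  [11:9] rd=0 = R0
  [8:0] imm=41 = $41
+0x02: 02 90 ⇒ word 0x9002 (little)
  top 4b → 0x9 → bl [J]
  [11:0] imm=2 = $2

li R0, $41; bl $2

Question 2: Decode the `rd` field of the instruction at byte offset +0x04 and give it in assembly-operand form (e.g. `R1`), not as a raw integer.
+0x04: 00 6c ⇒ word 0x6c00 (little)
  op=0x6c00>>12=0x6 ⇒ or (RR)
  rd: (w>>9)&0x7=0x6 → R6
  rs: (w>>6)&0x7=0x0 → R0

R6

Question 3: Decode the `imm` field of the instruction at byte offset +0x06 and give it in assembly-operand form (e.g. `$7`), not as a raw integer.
$44

off 0x06: read 2c 84 as little → 0x842c
  op=0x842c>>12=0x8 ⇒ andi (RI)
  rd: (w>>9)&0x7=0x2 → R2
  imm: (w>>0)&0x1ff=0x2c → $44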